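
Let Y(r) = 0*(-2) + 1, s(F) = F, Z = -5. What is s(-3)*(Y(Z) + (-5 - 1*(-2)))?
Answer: 6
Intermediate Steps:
Y(r) = 1 (Y(r) = 0 + 1 = 1)
s(-3)*(Y(Z) + (-5 - 1*(-2))) = -3*(1 + (-5 - 1*(-2))) = -3*(1 + (-5 + 2)) = -3*(1 - 3) = -3*(-2) = 6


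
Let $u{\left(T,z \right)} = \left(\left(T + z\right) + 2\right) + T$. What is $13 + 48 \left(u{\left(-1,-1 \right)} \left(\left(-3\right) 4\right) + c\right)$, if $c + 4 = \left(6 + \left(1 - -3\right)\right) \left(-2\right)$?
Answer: $-563$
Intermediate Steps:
$c = -24$ ($c = -4 + \left(6 + \left(1 - -3\right)\right) \left(-2\right) = -4 + \left(6 + \left(1 + 3\right)\right) \left(-2\right) = -4 + \left(6 + 4\right) \left(-2\right) = -4 + 10 \left(-2\right) = -4 - 20 = -24$)
$u{\left(T,z \right)} = 2 + z + 2 T$ ($u{\left(T,z \right)} = \left(2 + T + z\right) + T = 2 + z + 2 T$)
$13 + 48 \left(u{\left(-1,-1 \right)} \left(\left(-3\right) 4\right) + c\right) = 13 + 48 \left(\left(2 - 1 + 2 \left(-1\right)\right) \left(\left(-3\right) 4\right) - 24\right) = 13 + 48 \left(\left(2 - 1 - 2\right) \left(-12\right) - 24\right) = 13 + 48 \left(\left(-1\right) \left(-12\right) - 24\right) = 13 + 48 \left(12 - 24\right) = 13 + 48 \left(-12\right) = 13 - 576 = -563$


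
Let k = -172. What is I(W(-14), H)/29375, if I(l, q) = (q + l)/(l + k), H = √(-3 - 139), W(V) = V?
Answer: 7/2731875 - I*√142/5463750 ≈ 2.5623e-6 - 2.181e-6*I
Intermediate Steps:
H = I*√142 (H = √(-142) = I*√142 ≈ 11.916*I)
I(l, q) = (l + q)/(-172 + l) (I(l, q) = (q + l)/(l - 172) = (l + q)/(-172 + l))
I(W(-14), H)/29375 = ((-14 + I*√142)/(-172 - 14))/29375 = ((-14 + I*√142)/(-186))*(1/29375) = -(-14 + I*√142)/186*(1/29375) = (7/93 - I*√142/186)*(1/29375) = 7/2731875 - I*√142/5463750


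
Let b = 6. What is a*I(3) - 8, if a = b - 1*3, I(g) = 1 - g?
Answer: -14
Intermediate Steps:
a = 3 (a = 6 - 1*3 = 6 - 3 = 3)
a*I(3) - 8 = 3*(1 - 1*3) - 8 = 3*(1 - 3) - 8 = 3*(-2) - 8 = -6 - 8 = -14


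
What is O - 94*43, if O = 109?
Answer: -3933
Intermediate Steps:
O - 94*43 = 109 - 94*43 = 109 - 4042 = -3933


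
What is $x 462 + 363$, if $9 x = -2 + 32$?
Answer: $1903$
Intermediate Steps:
$x = \frac{10}{3}$ ($x = \frac{-2 + 32}{9} = \frac{1}{9} \cdot 30 = \frac{10}{3} \approx 3.3333$)
$x 462 + 363 = \frac{10}{3} \cdot 462 + 363 = 1540 + 363 = 1903$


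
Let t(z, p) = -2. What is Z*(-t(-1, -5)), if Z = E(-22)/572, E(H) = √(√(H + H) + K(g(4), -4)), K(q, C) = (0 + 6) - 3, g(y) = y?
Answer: √(3 + 2*I*√11)/286 ≈ 0.0079272 + 0.005115*I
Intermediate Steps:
K(q, C) = 3 (K(q, C) = 6 - 3 = 3)
E(H) = √(3 + √2*√H) (E(H) = √(√(H + H) + 3) = √(√(2*H) + 3) = √(√2*√H + 3) = √(3 + √2*√H))
Z = √(3 + 2*I*√11)/572 (Z = √(3 + √2*√(-22))/572 = √(3 + √2*(I*√22))*(1/572) = √(3 + 2*I*√11)*(1/572) = √(3 + 2*I*√11)/572 ≈ 0.0039636 + 0.0025575*I)
Z*(-t(-1, -5)) = (√(3 + 2*I*√11)/572)*(-1*(-2)) = (√(3 + 2*I*√11)/572)*2 = √(3 + 2*I*√11)/286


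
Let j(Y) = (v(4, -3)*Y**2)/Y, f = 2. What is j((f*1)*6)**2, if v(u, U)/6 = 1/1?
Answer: 5184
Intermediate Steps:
v(u, U) = 6 (v(u, U) = 6/1 = 6*1 = 6)
j(Y) = 6*Y (j(Y) = (6*Y**2)/Y = 6*Y)
j((f*1)*6)**2 = (6*((2*1)*6))**2 = (6*(2*6))**2 = (6*12)**2 = 72**2 = 5184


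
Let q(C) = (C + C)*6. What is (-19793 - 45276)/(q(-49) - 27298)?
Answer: 65069/27886 ≈ 2.3334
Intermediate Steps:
q(C) = 12*C (q(C) = (2*C)*6 = 12*C)
(-19793 - 45276)/(q(-49) - 27298) = (-19793 - 45276)/(12*(-49) - 27298) = -65069/(-588 - 27298) = -65069/(-27886) = -65069*(-1/27886) = 65069/27886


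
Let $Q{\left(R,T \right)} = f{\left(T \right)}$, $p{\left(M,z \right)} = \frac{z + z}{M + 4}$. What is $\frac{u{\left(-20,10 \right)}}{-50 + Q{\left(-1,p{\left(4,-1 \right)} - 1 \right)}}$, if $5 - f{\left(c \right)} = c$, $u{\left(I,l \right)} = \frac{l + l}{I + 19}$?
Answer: $\frac{16}{35} \approx 0.45714$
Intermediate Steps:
$u{\left(I,l \right)} = \frac{2 l}{19 + I}$
$f{\left(c \right)} = 5 - c$
$p{\left(M,z \right)} = \frac{2 z}{4 + M}$
$Q{\left(R,T \right)} = 5 - T$
$\frac{u{\left(-20,10 \right)}}{-50 + Q{\left(-1,p{\left(4,-1 \right)} - 1 \right)}} = \frac{2 \cdot 10 \frac{1}{19 - 20}}{-50 - \left(-5 - 1 + 2 \left(-1\right) \frac{1}{4 + 4}\right)} = \frac{2 \cdot 10 \frac{1}{-1}}{-50 + \left(5 - \left(2 \left(-1\right) \frac{1}{8} - 1\right)\right)} = \frac{2 \cdot 10 \left(-1\right)}{-50 + \left(5 - \left(2 \left(-1\right) \frac{1}{8} - 1\right)\right)} = - \frac{20}{-50 + \left(5 - \left(- \frac{1}{4} - 1\right)\right)} = - \frac{20}{-50 + \left(5 - - \frac{5}{4}\right)} = - \frac{20}{-50 + \left(5 + \frac{5}{4}\right)} = - \frac{20}{-50 + \frac{25}{4}} = - \frac{20}{- \frac{175}{4}} = \left(-20\right) \left(- \frac{4}{175}\right) = \frac{16}{35}$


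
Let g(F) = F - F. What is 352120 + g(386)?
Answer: 352120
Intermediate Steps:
g(F) = 0
352120 + g(386) = 352120 + 0 = 352120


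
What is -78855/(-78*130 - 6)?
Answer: 26285/3382 ≈ 7.7720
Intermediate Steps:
-78855/(-78*130 - 6) = -78855/(-10140 - 6) = -78855/(-10146) = -78855*(-1/10146) = 26285/3382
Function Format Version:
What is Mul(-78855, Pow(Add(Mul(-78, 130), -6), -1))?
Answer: Rational(26285, 3382) ≈ 7.7720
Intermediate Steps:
Mul(-78855, Pow(Add(Mul(-78, 130), -6), -1)) = Mul(-78855, Pow(Add(-10140, -6), -1)) = Mul(-78855, Pow(-10146, -1)) = Mul(-78855, Rational(-1, 10146)) = Rational(26285, 3382)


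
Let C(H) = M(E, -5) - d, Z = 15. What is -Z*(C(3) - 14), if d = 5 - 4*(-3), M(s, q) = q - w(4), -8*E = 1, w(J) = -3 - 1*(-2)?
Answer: 525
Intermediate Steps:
w(J) = -1 (w(J) = -3 + 2 = -1)
E = -⅛ (E = -⅛*1 = -⅛ ≈ -0.12500)
M(s, q) = 1 + q (M(s, q) = q - 1*(-1) = q + 1 = 1 + q)
d = 17 (d = 5 + 12 = 17)
C(H) = -21 (C(H) = (1 - 5) - 1*17 = -4 - 17 = -21)
-Z*(C(3) - 14) = -15*(-21 - 14) = -15*(-35) = -1*(-525) = 525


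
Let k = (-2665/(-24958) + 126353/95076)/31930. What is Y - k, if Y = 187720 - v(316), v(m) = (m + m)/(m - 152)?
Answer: 291564800273746436503/1553221744778520 ≈ 1.8772e+5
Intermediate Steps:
v(m) = 2*m/(-152 + m) (v(m) = (2*m)/(-152 + m) = 2*m/(-152 + m))
Y = 7696362/41 (Y = 187720 - 2*316/(-152 + 316) = 187720 - 2*316/164 = 187720 - 1*158/41 = 187720 - 158/41 = 7696362/41 ≈ 1.8772e+5)
k = 1703447857/37883457189720 (k = (-2665*(-1/24958) + 126353*(1/95076))*(1/31930) = (2665/24958 + 126353/95076)*(1/31930) = (1703447857/1186453404)*(1/31930) = 1703447857/37883457189720 ≈ 4.4965e-5)
Y - k = 7696362/41 - 1*1703447857/37883457189720 = 7696362/41 - 1703447857/37883457189720 = 291564800273746436503/1553221744778520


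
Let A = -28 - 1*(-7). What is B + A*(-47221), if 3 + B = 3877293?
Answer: 4868931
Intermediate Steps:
B = 3877290 (B = -3 + 3877293 = 3877290)
A = -21 (A = -28 + 7 = -21)
B + A*(-47221) = 3877290 - 21*(-47221) = 3877290 + 991641 = 4868931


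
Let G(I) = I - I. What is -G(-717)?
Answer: 0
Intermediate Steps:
G(I) = 0
-G(-717) = -1*0 = 0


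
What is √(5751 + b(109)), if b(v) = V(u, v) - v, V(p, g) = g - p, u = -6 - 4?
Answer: √5761 ≈ 75.901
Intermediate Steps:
u = -10
b(v) = 10 (b(v) = (v - 1*(-10)) - v = (v + 10) - v = (10 + v) - v = 10)
√(5751 + b(109)) = √(5751 + 10) = √5761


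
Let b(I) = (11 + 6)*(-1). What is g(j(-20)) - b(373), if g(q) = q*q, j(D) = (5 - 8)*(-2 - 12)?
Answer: 1781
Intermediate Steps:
b(I) = -17 (b(I) = 17*(-1) = -17)
j(D) = 42 (j(D) = -3*(-14) = 42)
g(q) = q²
g(j(-20)) - b(373) = 42² - 1*(-17) = 1764 + 17 = 1781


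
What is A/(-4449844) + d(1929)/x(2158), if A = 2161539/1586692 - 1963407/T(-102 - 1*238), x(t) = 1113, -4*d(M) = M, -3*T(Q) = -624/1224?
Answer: 10523251361213183/4864706462597072 ≈ 2.1632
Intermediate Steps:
T(Q) = 26/153 (T(Q) = -(-208)/1224 = -⅓*(-26/51) = 26/153)
d(M) = -M/4
A = -238322118642759/20626996 (A = 2161539/1586692 - 1963407/26/153 = 2161539*(1/1586692) - 1963407*153/26 = 2161539/1586692 - 300401271/26 = -238322118642759/20626996 ≈ -1.1554e+7)
A/(-4449844) + d(1929)/x(2158) = -238322118642759/20626996/(-4449844) - ¼*1929/1113 = -238322118642759/20626996*(-1/4449844) - 1929/4*1/1113 = 238322118642759/91786914388624 - 643/1484 = 10523251361213183/4864706462597072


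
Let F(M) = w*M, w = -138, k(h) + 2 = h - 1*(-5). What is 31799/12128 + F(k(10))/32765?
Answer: 1020136603/397373920 ≈ 2.5672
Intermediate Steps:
k(h) = 3 + h (k(h) = -2 + (h - 1*(-5)) = -2 + (h + 5) = -2 + (5 + h) = 3 + h)
F(M) = -138*M
31799/12128 + F(k(10))/32765 = 31799/12128 - 138*(3 + 10)/32765 = 31799*(1/12128) - 138*13*(1/32765) = 31799/12128 - 1794*1/32765 = 31799/12128 - 1794/32765 = 1020136603/397373920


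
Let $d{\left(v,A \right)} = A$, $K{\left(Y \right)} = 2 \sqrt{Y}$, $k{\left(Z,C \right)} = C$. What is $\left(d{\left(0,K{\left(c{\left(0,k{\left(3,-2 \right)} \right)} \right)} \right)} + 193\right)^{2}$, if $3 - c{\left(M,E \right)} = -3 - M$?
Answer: $37273 + 772 \sqrt{6} \approx 39164.0$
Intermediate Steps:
$c{\left(M,E \right)} = 6 + M$ ($c{\left(M,E \right)} = 3 - \left(-3 - M\right) = 3 + \left(3 + M\right) = 6 + M$)
$\left(d{\left(0,K{\left(c{\left(0,k{\left(3,-2 \right)} \right)} \right)} \right)} + 193\right)^{2} = \left(2 \sqrt{6 + 0} + 193\right)^{2} = \left(2 \sqrt{6} + 193\right)^{2} = \left(193 + 2 \sqrt{6}\right)^{2}$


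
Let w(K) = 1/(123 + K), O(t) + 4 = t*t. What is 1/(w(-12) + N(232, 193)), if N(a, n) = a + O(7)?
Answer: 111/30748 ≈ 0.0036100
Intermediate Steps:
O(t) = -4 + t**2 (O(t) = -4 + t*t = -4 + t**2)
N(a, n) = 45 + a (N(a, n) = a + (-4 + 7**2) = a + (-4 + 49) = a + 45 = 45 + a)
1/(w(-12) + N(232, 193)) = 1/(1/(123 - 12) + (45 + 232)) = 1/(1/111 + 277) = 1/(30748/111) = 111/30748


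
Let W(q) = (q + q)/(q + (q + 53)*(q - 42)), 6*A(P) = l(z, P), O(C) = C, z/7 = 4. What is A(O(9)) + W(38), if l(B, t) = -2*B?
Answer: -4678/489 ≈ -9.5665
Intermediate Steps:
z = 28 (z = 7*4 = 28)
A(P) = -28/3 (A(P) = (-2*28)/6 = (1/6)*(-56) = -28/3)
W(q) = 2*q/(q + (-42 + q)*(53 + q)) (W(q) = (2*q)/(q + (53 + q)*(-42 + q)) = (2*q)/(q + (-42 + q)*(53 + q)) = 2*q/(q + (-42 + q)*(53 + q)))
A(O(9)) + W(38) = -28/3 + 2*38/(-2226 + 38**2 + 12*38) = -28/3 + 2*38/(-2226 + 1444 + 456) = -28/3 + 2*38/(-326) = -28/3 + 2*38*(-1/326) = -28/3 - 38/163 = -4678/489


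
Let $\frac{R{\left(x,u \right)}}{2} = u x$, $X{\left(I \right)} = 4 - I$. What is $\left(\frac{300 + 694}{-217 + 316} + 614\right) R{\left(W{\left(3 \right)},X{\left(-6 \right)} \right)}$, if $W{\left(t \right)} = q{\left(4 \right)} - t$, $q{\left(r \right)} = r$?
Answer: $\frac{1235600}{99} \approx 12481.0$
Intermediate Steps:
$W{\left(t \right)} = 4 - t$
$R{\left(x,u \right)} = 2 u x$
$\left(\frac{300 + 694}{-217 + 316} + 614\right) R{\left(W{\left(3 \right)},X{\left(-6 \right)} \right)} = \left(\frac{300 + 694}{-217 + 316} + 614\right) 2 \left(4 - -6\right) \left(4 - 3\right) = \left(\frac{994}{99} + 614\right) 2 \left(4 + 6\right) \left(4 - 3\right) = \left(994 \cdot \frac{1}{99} + 614\right) 2 \cdot 10 \cdot 1 = \left(\frac{994}{99} + 614\right) 20 = \frac{61780}{99} \cdot 20 = \frac{1235600}{99}$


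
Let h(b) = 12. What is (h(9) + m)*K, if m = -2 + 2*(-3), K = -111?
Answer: -444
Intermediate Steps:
m = -8 (m = -2 - 6 = -8)
(h(9) + m)*K = (12 - 8)*(-111) = 4*(-111) = -444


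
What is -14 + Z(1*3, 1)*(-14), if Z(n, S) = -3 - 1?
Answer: 42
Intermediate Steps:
Z(n, S) = -4
-14 + Z(1*3, 1)*(-14) = -14 - 4*(-14) = -14 + 56 = 42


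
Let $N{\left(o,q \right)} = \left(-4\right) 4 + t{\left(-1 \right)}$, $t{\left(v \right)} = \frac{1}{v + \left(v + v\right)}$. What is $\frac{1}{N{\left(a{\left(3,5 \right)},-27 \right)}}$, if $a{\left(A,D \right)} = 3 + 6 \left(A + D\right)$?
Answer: $- \frac{3}{49} \approx -0.061224$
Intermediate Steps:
$t{\left(v \right)} = \frac{1}{3 v}$ ($t{\left(v \right)} = \frac{1}{v + 2 v} = \frac{1}{3 v}$)
$a{\left(A,D \right)} = 3 + 6 A + 6 D$ ($a{\left(A,D \right)} = 3 + \left(6 A + 6 D\right) = 3 + 6 A + 6 D$)
$N{\left(o,q \right)} = - \frac{49}{3}$ ($N{\left(o,q \right)} = \left(-4\right) 4 + \frac{1}{3 \left(-1\right)} = -16 + \frac{1}{3} \left(-1\right) = -16 - \frac{1}{3} = - \frac{49}{3}$)
$\frac{1}{N{\left(a{\left(3,5 \right)},-27 \right)}} = \frac{1}{- \frac{49}{3}} = - \frac{3}{49}$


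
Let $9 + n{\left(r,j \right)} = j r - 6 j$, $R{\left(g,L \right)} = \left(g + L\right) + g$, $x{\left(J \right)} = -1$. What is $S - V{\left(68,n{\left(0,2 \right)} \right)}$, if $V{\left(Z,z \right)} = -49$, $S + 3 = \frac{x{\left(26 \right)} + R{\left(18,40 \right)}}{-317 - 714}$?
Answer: $\frac{47351}{1031} \approx 45.927$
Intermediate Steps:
$R{\left(g,L \right)} = L + 2 g$ ($R{\left(g,L \right)} = \left(L + g\right) + g = L + 2 g$)
$n{\left(r,j \right)} = -9 - 6 j + j r$ ($n{\left(r,j \right)} = -9 + \left(j r - 6 j\right) = -9 + \left(- 6 j + j r\right) = -9 - 6 j + j r$)
$S = - \frac{3168}{1031}$ ($S = -3 + \frac{-1 + \left(40 + 2 \cdot 18\right)}{-317 - 714} = -3 + \frac{-1 + \left(40 + 36\right)}{-1031} = -3 + \left(-1 + 76\right) \left(- \frac{1}{1031}\right) = -3 + 75 \left(- \frac{1}{1031}\right) = -3 - \frac{75}{1031} = - \frac{3168}{1031} \approx -3.0727$)
$S - V{\left(68,n{\left(0,2 \right)} \right)} = - \frac{3168}{1031} - -49 = - \frac{3168}{1031} + 49 = \frac{47351}{1031}$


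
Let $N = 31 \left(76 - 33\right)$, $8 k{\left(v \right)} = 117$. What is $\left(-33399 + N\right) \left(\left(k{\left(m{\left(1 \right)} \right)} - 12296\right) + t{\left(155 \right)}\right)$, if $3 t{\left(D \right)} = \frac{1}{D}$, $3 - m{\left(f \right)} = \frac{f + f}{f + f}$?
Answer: $\frac{732494973331}{1860} \approx 3.9381 \cdot 10^{8}$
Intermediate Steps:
$m{\left(f \right)} = 2$ ($m{\left(f \right)} = 3 - \frac{f + f}{f + f} = 3 - \frac{2 f}{2 f} = 3 - 2 f \frac{1}{2 f} = 3 - 1 = 2$)
$t{\left(D \right)} = \frac{1}{3 D}$
$k{\left(v \right)} = \frac{117}{8}$ ($k{\left(v \right)} = \frac{1}{8} \cdot 117 = \frac{117}{8}$)
$N = 1333$ ($N = 31 \cdot 43 = 1333$)
$\left(-33399 + N\right) \left(\left(k{\left(m{\left(1 \right)} \right)} - 12296\right) + t{\left(155 \right)}\right) = \left(-33399 + 1333\right) \left(\left(\frac{117}{8} - 12296\right) + \frac{1}{3 \cdot 155}\right) = - 32066 \left(\left(\frac{117}{8} - 12296\right) + \frac{1}{3} \cdot \frac{1}{155}\right) = - 32066 \left(- \frac{98251}{8} + \frac{1}{465}\right) = \left(-32066\right) \left(- \frac{45686707}{3720}\right) = \frac{732494973331}{1860}$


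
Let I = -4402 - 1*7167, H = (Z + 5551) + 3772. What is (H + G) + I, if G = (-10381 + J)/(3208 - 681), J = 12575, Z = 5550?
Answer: 8351402/2527 ≈ 3304.9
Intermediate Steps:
H = 14873 (H = (5550 + 5551) + 3772 = 11101 + 3772 = 14873)
G = 2194/2527 (G = (-10381 + 12575)/(3208 - 681) = 2194/2527 ≈ 0.86822)
I = -11569 (I = -4402 - 7167 = -11569)
(H + G) + I = (14873 + 2194/2527) - 11569 = 37586265/2527 - 11569 = 8351402/2527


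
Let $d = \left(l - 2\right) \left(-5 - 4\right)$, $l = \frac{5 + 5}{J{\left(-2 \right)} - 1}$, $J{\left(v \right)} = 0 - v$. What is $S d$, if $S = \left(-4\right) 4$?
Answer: $1152$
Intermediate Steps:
$S = -16$
$J{\left(v \right)} = - v$
$l = 10$ ($l = \frac{5 + 5}{\left(-1\right) \left(-2\right) - 1} = \frac{10}{2 - 1} = \frac{10}{1} = 10 \cdot 1 = 10$)
$d = -72$ ($d = \left(10 - 2\right) \left(-5 - 4\right) = 8 \left(-5 - 4\right) = 8 \left(-9\right) = -72$)
$S d = \left(-16\right) \left(-72\right) = 1152$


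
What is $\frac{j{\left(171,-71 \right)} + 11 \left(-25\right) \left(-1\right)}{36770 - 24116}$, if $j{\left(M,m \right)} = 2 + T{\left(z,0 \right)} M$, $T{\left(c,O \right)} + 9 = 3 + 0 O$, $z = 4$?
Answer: $- \frac{749}{12654} \approx -0.059191$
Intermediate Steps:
$T{\left(c,O \right)} = -6$ ($T{\left(c,O \right)} = -9 + \left(3 + 0 O\right) = -9 + \left(3 + 0\right) = -9 + 3 = -6$)
$j{\left(M,m \right)} = 2 - 6 M$
$\frac{j{\left(171,-71 \right)} + 11 \left(-25\right) \left(-1\right)}{36770 - 24116} = \frac{\left(2 - 1026\right) + 11 \left(-25\right) \left(-1\right)}{36770 - 24116} = \frac{\left(2 - 1026\right) - -275}{36770 - 24116} = \frac{-1024 + 275}{12654} = \left(-749\right) \frac{1}{12654} = - \frac{749}{12654}$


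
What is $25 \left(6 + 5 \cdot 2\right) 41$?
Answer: $16400$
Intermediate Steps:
$25 \left(6 + 5 \cdot 2\right) 41 = 25 \left(6 + 10\right) 41 = 25 \cdot 16 \cdot 41 = 400 \cdot 41 = 16400$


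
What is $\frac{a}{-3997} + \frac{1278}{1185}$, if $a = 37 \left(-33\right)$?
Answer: $\frac{2185017}{1578815} \approx 1.384$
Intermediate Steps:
$a = -1221$
$\frac{a}{-3997} + \frac{1278}{1185} = - \frac{1221}{-3997} + \frac{1278}{1185} = \left(-1221\right) \left(- \frac{1}{3997}\right) + 1278 \cdot \frac{1}{1185} = \frac{1221}{3997} + \frac{426}{395} = \frac{2185017}{1578815}$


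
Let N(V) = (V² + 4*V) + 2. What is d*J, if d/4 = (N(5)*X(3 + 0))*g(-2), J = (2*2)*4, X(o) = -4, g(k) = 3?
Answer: -36096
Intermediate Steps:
J = 16 (J = 4*4 = 16)
N(V) = 2 + V² + 4*V
d = -2256 (d = 4*(((2 + 5² + 4*5)*(-4))*3) = 4*(((2 + 25 + 20)*(-4))*3) = 4*((47*(-4))*3) = 4*(-188*3) = 4*(-564) = -2256)
d*J = -2256*16 = -36096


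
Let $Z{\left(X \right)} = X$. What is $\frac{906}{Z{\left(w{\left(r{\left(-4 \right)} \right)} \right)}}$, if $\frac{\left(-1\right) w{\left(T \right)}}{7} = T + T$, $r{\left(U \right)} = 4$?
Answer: $- \frac{453}{28} \approx -16.179$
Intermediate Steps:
$w{\left(T \right)} = - 14 T$ ($w{\left(T \right)} = - 7 \left(T + T\right) = - 7 \cdot 2 T = - 14 T$)
$\frac{906}{Z{\left(w{\left(r{\left(-4 \right)} \right)} \right)}} = \frac{906}{\left(-14\right) 4} = \frac{906}{-56} = 906 \left(- \frac{1}{56}\right) = - \frac{453}{28}$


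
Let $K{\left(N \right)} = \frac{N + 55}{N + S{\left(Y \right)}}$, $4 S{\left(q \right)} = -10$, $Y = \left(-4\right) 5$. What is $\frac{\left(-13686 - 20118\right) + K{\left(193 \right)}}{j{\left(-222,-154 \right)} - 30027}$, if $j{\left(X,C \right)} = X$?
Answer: $\frac{12878828}{11524869} \approx 1.1175$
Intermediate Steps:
$Y = -20$
$S{\left(q \right)} = - \frac{5}{2}$ ($S{\left(q \right)} = \frac{1}{4} \left(-10\right) = - \frac{5}{2}$)
$K{\left(N \right)} = \frac{55 + N}{- \frac{5}{2} + N}$ ($K{\left(N \right)} = \frac{N + 55}{N - \frac{5}{2}} = \frac{55 + N}{- \frac{5}{2} + N}$)
$\frac{\left(-13686 - 20118\right) + K{\left(193 \right)}}{j{\left(-222,-154 \right)} - 30027} = \frac{\left(-13686 - 20118\right) + \frac{2 \left(55 + 193\right)}{-5 + 2 \cdot 193}}{-222 - 30027} = \frac{\left(-13686 - 20118\right) + 2 \frac{1}{-5 + 386} \cdot 248}{-30249} = \left(-33804 + 2 \cdot \frac{1}{381} \cdot 248\right) \left(- \frac{1}{30249}\right) = \left(-33804 + \frac{496}{381}\right) \left(- \frac{1}{30249}\right) = \left(- \frac{12878828}{381}\right) \left(- \frac{1}{30249}\right) = \frac{12878828}{11524869}$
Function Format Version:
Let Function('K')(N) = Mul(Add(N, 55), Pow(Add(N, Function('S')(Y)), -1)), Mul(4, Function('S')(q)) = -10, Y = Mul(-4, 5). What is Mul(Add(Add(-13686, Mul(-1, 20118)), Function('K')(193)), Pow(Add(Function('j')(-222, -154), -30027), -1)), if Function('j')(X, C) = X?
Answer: Rational(12878828, 11524869) ≈ 1.1175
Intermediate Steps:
Y = -20
Function('S')(q) = Rational(-5, 2) (Function('S')(q) = Mul(Rational(1, 4), -10) = Rational(-5, 2))
Function('K')(N) = Mul(Pow(Add(Rational(-5, 2), N), -1), Add(55, N)) (Function('K')(N) = Mul(Add(N, 55), Pow(Add(N, Rational(-5, 2)), -1)) = Mul(Add(55, N), Pow(Add(Rational(-5, 2), N), -1)) = Mul(Pow(Add(Rational(-5, 2), N), -1), Add(55, N)))
Mul(Add(Add(-13686, Mul(-1, 20118)), Function('K')(193)), Pow(Add(Function('j')(-222, -154), -30027), -1)) = Mul(Add(Add(-13686, Mul(-1, 20118)), Mul(2, Pow(Add(-5, Mul(2, 193)), -1), Add(55, 193))), Pow(Add(-222, -30027), -1)) = Mul(Add(Add(-13686, -20118), Mul(2, Pow(Add(-5, 386), -1), 248)), Pow(-30249, -1)) = Mul(Add(-33804, Mul(2, Pow(381, -1), 248)), Rational(-1, 30249)) = Mul(Add(-33804, Mul(2, Rational(1, 381), 248)), Rational(-1, 30249)) = Mul(Add(-33804, Rational(496, 381)), Rational(-1, 30249)) = Mul(Rational(-12878828, 381), Rational(-1, 30249)) = Rational(12878828, 11524869)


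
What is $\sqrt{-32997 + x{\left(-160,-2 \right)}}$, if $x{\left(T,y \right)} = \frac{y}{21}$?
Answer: $\frac{i \sqrt{14551719}}{21} \approx 181.65 i$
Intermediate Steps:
$x{\left(T,y \right)} = \frac{y}{21}$ ($x{\left(T,y \right)} = y \frac{1}{21} = \frac{y}{21}$)
$\sqrt{-32997 + x{\left(-160,-2 \right)}} = \sqrt{-32997 + \frac{1}{21} \left(-2\right)} = \sqrt{-32997 - \frac{2}{21}} = \sqrt{- \frac{692939}{21}} = \frac{i \sqrt{14551719}}{21}$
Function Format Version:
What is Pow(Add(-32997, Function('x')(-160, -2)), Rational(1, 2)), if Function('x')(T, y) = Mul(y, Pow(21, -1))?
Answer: Mul(Rational(1, 21), I, Pow(14551719, Rational(1, 2))) ≈ Mul(181.65, I)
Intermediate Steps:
Function('x')(T, y) = Mul(Rational(1, 21), y) (Function('x')(T, y) = Mul(y, Rational(1, 21)) = Mul(Rational(1, 21), y))
Pow(Add(-32997, Function('x')(-160, -2)), Rational(1, 2)) = Pow(Add(-32997, Mul(Rational(1, 21), -2)), Rational(1, 2)) = Pow(Add(-32997, Rational(-2, 21)), Rational(1, 2)) = Pow(Rational(-692939, 21), Rational(1, 2)) = Mul(Rational(1, 21), I, Pow(14551719, Rational(1, 2)))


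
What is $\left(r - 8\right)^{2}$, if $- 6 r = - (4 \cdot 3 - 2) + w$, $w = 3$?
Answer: $\frac{1681}{36} \approx 46.694$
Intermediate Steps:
$r = \frac{7}{6}$ ($r = - \frac{- (4 \cdot 3 - 2) + 3}{6} = - \frac{- (12 - 2) + 3}{6} = - \frac{\left(-1\right) 10 + 3}{6} = - \frac{-10 + 3}{6} = \left(- \frac{1}{6}\right) \left(-7\right) = \frac{7}{6} \approx 1.1667$)
$\left(r - 8\right)^{2} = \left(\frac{7}{6} - 8\right)^{2} = \left(- \frac{41}{6}\right)^{2} = \frac{1681}{36}$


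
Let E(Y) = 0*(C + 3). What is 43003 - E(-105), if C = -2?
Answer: 43003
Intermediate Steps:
E(Y) = 0 (E(Y) = 0*(-2 + 3) = 0*1 = 0)
43003 - E(-105) = 43003 - 1*0 = 43003 + 0 = 43003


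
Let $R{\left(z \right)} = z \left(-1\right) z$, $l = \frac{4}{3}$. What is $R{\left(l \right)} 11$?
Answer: $- \frac{176}{9} \approx -19.556$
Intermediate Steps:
$l = \frac{4}{3}$ ($l = 4 \cdot \frac{1}{3} = \frac{4}{3} \approx 1.3333$)
$R{\left(z \right)} = - z^{2}$ ($R{\left(z \right)} = - z z = - z^{2}$)
$R{\left(l \right)} 11 = - \left(\frac{4}{3}\right)^{2} \cdot 11 = \left(-1\right) \frac{16}{9} \cdot 11 = \left(- \frac{16}{9}\right) 11 = - \frac{176}{9}$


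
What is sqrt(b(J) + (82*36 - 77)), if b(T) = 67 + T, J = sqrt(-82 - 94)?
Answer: sqrt(2942 + 4*I*sqrt(11)) ≈ 54.24 + 0.1223*I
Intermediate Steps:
J = 4*I*sqrt(11) (J = sqrt(-176) = 4*I*sqrt(11) ≈ 13.266*I)
sqrt(b(J) + (82*36 - 77)) = sqrt((67 + 4*I*sqrt(11)) + (82*36 - 77)) = sqrt((67 + 4*I*sqrt(11)) + (2952 - 77)) = sqrt((67 + 4*I*sqrt(11)) + 2875) = sqrt(2942 + 4*I*sqrt(11))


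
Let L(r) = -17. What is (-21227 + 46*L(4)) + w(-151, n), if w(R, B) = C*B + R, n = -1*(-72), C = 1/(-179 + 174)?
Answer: -110872/5 ≈ -22174.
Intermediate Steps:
C = -1/5 (C = 1/(-5) = -1/5 ≈ -0.20000)
n = 72
w(R, B) = R - B/5 (w(R, B) = -B/5 + R = R - B/5)
(-21227 + 46*L(4)) + w(-151, n) = (-21227 + 46*(-17)) + (-151 - 1/5*72) = (-21227 - 782) + (-151 - 72/5) = -22009 - 827/5 = -110872/5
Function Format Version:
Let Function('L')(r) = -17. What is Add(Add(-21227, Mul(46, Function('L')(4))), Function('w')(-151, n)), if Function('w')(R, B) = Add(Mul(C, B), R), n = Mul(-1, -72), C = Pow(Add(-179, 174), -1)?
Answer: Rational(-110872, 5) ≈ -22174.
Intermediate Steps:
C = Rational(-1, 5) (C = Pow(-5, -1) = Rational(-1, 5) ≈ -0.20000)
n = 72
Function('w')(R, B) = Add(R, Mul(Rational(-1, 5), B)) (Function('w')(R, B) = Add(Mul(Rational(-1, 5), B), R) = Add(R, Mul(Rational(-1, 5), B)))
Add(Add(-21227, Mul(46, Function('L')(4))), Function('w')(-151, n)) = Add(Add(-21227, Mul(46, -17)), Add(-151, Mul(Rational(-1, 5), 72))) = Add(Add(-21227, -782), Add(-151, Rational(-72, 5))) = Add(-22009, Rational(-827, 5)) = Rational(-110872, 5)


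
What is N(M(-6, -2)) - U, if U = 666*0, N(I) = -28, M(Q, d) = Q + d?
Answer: -28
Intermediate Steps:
U = 0
N(M(-6, -2)) - U = -28 - 1*0 = -28 + 0 = -28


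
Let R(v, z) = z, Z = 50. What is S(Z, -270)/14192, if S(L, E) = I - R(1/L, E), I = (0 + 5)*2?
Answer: 35/1774 ≈ 0.019729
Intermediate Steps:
I = 10 (I = 5*2 = 10)
S(L, E) = 10 - E
S(Z, -270)/14192 = (10 - 1*(-270))/14192 = (10 + 270)*(1/14192) = 280*(1/14192) = 35/1774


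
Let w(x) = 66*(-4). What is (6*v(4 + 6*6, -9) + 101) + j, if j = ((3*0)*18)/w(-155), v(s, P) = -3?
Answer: 83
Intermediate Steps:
w(x) = -264
j = 0 (j = ((3*0)*18)/(-264) = (0*18)*(-1/264) = 0*(-1/264) = 0)
(6*v(4 + 6*6, -9) + 101) + j = (6*(-3) + 101) + 0 = (-18 + 101) + 0 = 83 + 0 = 83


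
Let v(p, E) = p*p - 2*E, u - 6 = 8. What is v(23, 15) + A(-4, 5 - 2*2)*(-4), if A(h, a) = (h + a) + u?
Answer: 455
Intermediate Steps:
u = 14 (u = 6 + 8 = 14)
A(h, a) = 14 + a + h (A(h, a) = (h + a) + 14 = (a + h) + 14 = 14 + a + h)
v(p, E) = p**2 - 2*E
v(23, 15) + A(-4, 5 - 2*2)*(-4) = (23**2 - 2*15) + (14 + (5 - 2*2) - 4)*(-4) = (529 - 30) + (14 + (5 - 4) - 4)*(-4) = 499 + (14 + 1 - 4)*(-4) = 499 + 11*(-4) = 499 - 44 = 455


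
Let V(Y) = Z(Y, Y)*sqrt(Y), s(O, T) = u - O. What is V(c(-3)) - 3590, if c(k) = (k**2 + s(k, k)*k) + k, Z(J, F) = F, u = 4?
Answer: -3590 - 15*I*sqrt(15) ≈ -3590.0 - 58.095*I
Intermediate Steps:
s(O, T) = 4 - O
c(k) = k + k**2 + k*(4 - k) (c(k) = (k**2 + (4 - k)*k) + k = (k**2 + k*(4 - k)) + k = k + k**2 + k*(4 - k))
V(Y) = Y**(3/2) (V(Y) = Y*sqrt(Y) = Y**(3/2))
V(c(-3)) - 3590 = (5*(-3))**(3/2) - 3590 = (-15)**(3/2) - 3590 = -15*I*sqrt(15) - 3590 = -3590 - 15*I*sqrt(15)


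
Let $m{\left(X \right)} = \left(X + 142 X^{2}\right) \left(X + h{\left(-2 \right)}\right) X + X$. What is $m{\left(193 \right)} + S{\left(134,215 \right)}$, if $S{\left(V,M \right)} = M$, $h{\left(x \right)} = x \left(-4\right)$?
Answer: $205197552351$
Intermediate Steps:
$h{\left(x \right)} = - 4 x$
$m{\left(X \right)} = X + X \left(8 + X\right) \left(X + 142 X^{2}\right)$ ($m{\left(X \right)} = \left(X + 142 X^{2}\right) \left(X - -8\right) X + X = \left(X + 142 X^{2}\right) \left(X + 8\right) X + X = \left(X + 142 X^{2}\right) \left(8 + X\right) X + X = \left(8 + X\right) \left(X + 142 X^{2}\right) X + X = X \left(8 + X\right) \left(X + 142 X^{2}\right) + X = X + X \left(8 + X\right) \left(X + 142 X^{2}\right)$)
$m{\left(193 \right)} + S{\left(134,215 \right)} = 193 \left(1 + 8 \cdot 193 + 142 \cdot 193^{3} + 1137 \cdot 193^{2}\right) + 215 = 193 \left(1 + 1544 + 142 \cdot 7189057 + 1137 \cdot 37249\right) + 215 = 193 \left(1 + 1544 + 1020846094 + 42352113\right) + 215 = 193 \cdot 1063199752 + 215 = 205197552136 + 215 = 205197552351$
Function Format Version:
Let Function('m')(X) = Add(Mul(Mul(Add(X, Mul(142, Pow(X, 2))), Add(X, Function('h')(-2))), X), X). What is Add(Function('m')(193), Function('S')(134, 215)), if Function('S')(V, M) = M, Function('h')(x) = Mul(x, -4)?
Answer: 205197552351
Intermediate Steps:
Function('h')(x) = Mul(-4, x)
Function('m')(X) = Add(X, Mul(X, Add(8, X), Add(X, Mul(142, Pow(X, 2))))) (Function('m')(X) = Add(Mul(Mul(Add(X, Mul(142, Pow(X, 2))), Add(X, Mul(-4, -2))), X), X) = Add(Mul(Mul(Add(X, Mul(142, Pow(X, 2))), Add(X, 8)), X), X) = Add(Mul(Mul(Add(X, Mul(142, Pow(X, 2))), Add(8, X)), X), X) = Add(Mul(Mul(Add(8, X), Add(X, Mul(142, Pow(X, 2)))), X), X) = Add(Mul(X, Add(8, X), Add(X, Mul(142, Pow(X, 2)))), X) = Add(X, Mul(X, Add(8, X), Add(X, Mul(142, Pow(X, 2))))))
Add(Function('m')(193), Function('S')(134, 215)) = Add(Mul(193, Add(1, Mul(8, 193), Mul(142, Pow(193, 3)), Mul(1137, Pow(193, 2)))), 215) = Add(Mul(193, Add(1, 1544, Mul(142, 7189057), Mul(1137, 37249))), 215) = Add(Mul(193, Add(1, 1544, 1020846094, 42352113)), 215) = Add(Mul(193, 1063199752), 215) = Add(205197552136, 215) = 205197552351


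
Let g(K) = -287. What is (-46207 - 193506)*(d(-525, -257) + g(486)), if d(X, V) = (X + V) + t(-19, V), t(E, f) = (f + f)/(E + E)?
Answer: 4807204502/19 ≈ 2.5301e+8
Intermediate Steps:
t(E, f) = f/E (t(E, f) = (2*f)/((2*E)) = (2*f)*(1/(2*E)) = f/E)
d(X, V) = X + 18*V/19 (d(X, V) = (X + V) + V/(-19) = (V + X) + V*(-1/19) = (V + X) - V/19 = X + 18*V/19)
(-46207 - 193506)*(d(-525, -257) + g(486)) = (-46207 - 193506)*((-525 + (18/19)*(-257)) - 287) = -239713*((-525 - 4626/19) - 287) = -239713*(-14601/19 - 287) = -239713*(-20054/19) = 4807204502/19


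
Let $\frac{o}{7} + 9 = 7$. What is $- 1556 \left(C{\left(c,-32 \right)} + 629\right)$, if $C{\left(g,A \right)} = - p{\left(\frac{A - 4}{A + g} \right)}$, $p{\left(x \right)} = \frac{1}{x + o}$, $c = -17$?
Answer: $- \frac{318123422}{325} \approx -9.7884 \cdot 10^{5}$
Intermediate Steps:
$o = -14$ ($o = -63 + 7 \cdot 7 = -63 + 49 = -14$)
$p{\left(x \right)} = \frac{1}{-14 + x}$ ($p{\left(x \right)} = \frac{1}{x - 14} = \frac{1}{-14 + x}$)
$C{\left(g,A \right)} = - \frac{1}{-14 + \frac{-4 + A}{A + g}}$ ($C{\left(g,A \right)} = - \frac{1}{-14 + \frac{A - 4}{A + g}} = - \frac{1}{-14 + \frac{-4 + A}{A + g}}$)
$- 1556 \left(C{\left(c,-32 \right)} + 629\right) = - 1556 \left(\frac{-32 - 17}{4 + 13 \left(-32\right) + 14 \left(-17\right)} + 629\right) = - 1556 \left(\frac{1}{4 - 416 - 238} \left(-49\right) + 629\right) = - 1556 \left(\frac{1}{-650} \left(-49\right) + 629\right) = - 1556 \left(\left(- \frac{1}{650}\right) \left(-49\right) + 629\right) = - 1556 \left(\frac{49}{650} + 629\right) = \left(-1556\right) \frac{408899}{650} = - \frac{318123422}{325}$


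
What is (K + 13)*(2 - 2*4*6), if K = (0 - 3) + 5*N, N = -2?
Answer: 0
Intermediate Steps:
K = -13 (K = (0 - 3) + 5*(-2) = -3 - 10 = -13)
(K + 13)*(2 - 2*4*6) = (-13 + 13)*(2 - 2*4*6) = 0*(2 - 8*6) = 0*(2 - 48) = 0*(-46) = 0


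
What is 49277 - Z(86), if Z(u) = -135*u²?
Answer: 1047737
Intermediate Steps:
49277 - Z(86) = 49277 - (-135)*86² = 49277 - (-135)*7396 = 49277 - 1*(-998460) = 49277 + 998460 = 1047737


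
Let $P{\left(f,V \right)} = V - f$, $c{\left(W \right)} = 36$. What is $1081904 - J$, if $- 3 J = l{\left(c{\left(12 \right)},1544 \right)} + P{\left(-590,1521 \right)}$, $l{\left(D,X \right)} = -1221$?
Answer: $\frac{3246602}{3} \approx 1.0822 \cdot 10^{6}$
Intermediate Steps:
$J = - \frac{890}{3}$ ($J = - \frac{-1221 + \left(1521 - -590\right)}{3} = - \frac{-1221 + \left(1521 + 590\right)}{3} = - \frac{-1221 + 2111}{3} = \left(- \frac{1}{3}\right) 890 = - \frac{890}{3} \approx -296.67$)
$1081904 - J = 1081904 - - \frac{890}{3} = 1081904 + \frac{890}{3} = \frac{3246602}{3}$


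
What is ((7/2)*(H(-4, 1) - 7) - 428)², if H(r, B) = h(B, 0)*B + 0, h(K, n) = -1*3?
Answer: 214369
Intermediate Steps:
h(K, n) = -3
H(r, B) = -3*B (H(r, B) = -3*B + 0 = -3*B)
((7/2)*(H(-4, 1) - 7) - 428)² = ((7/2)*(-3*1 - 7) - 428)² = ((7*(½))*(-3 - 7) - 428)² = ((7/2)*(-10) - 428)² = (-35 - 428)² = (-463)² = 214369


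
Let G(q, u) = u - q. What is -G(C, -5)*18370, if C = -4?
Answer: 18370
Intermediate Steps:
-G(C, -5)*18370 = -(-5 - 1*(-4))*18370 = -(-5 + 4)*18370 = -1*(-1)*18370 = 1*18370 = 18370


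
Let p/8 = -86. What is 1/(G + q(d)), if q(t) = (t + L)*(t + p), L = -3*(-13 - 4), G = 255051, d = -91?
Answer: 1/286211 ≈ 3.4939e-6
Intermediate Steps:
p = -688 (p = 8*(-86) = -688)
L = 51 (L = -3*(-17) = 51)
q(t) = (-688 + t)*(51 + t) (q(t) = (t + 51)*(t - 688) = (51 + t)*(-688 + t) = (-688 + t)*(51 + t))
1/(G + q(d)) = 1/(255051 + (-35088 + (-91)**2 - 637*(-91))) = 1/(255051 + (-35088 + 8281 + 57967)) = 1/(255051 + 31160) = 1/286211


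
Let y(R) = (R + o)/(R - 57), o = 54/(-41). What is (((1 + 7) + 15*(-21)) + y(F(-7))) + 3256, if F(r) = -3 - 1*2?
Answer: 7496617/2542 ≈ 2949.1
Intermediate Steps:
o = -54/41 (o = 54*(-1/41) = -54/41 ≈ -1.3171)
F(r) = -5 (F(r) = -3 - 2 = -5)
y(R) = (-54/41 + R)/(-57 + R) (y(R) = (R - 54/41)/(R - 57) = (-54/41 + R)/(-57 + R))
(((1 + 7) + 15*(-21)) + y(F(-7))) + 3256 = (((1 + 7) + 15*(-21)) + (-54/41 - 5)/(-57 - 5)) + 3256 = ((8 - 315) - 259/41/(-62)) + 3256 = (-307 - 1/62*(-259/41)) + 3256 = (-307 + 259/2542) + 3256 = -780135/2542 + 3256 = 7496617/2542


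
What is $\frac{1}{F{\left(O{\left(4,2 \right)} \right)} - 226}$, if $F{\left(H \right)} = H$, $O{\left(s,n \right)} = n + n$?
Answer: $- \frac{1}{222} \approx -0.0045045$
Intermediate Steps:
$O{\left(s,n \right)} = 2 n$
$\frac{1}{F{\left(O{\left(4,2 \right)} \right)} - 226} = \frac{1}{2 \cdot 2 - 226} = \frac{1}{4 - 226} = \frac{1}{-222} = - \frac{1}{222}$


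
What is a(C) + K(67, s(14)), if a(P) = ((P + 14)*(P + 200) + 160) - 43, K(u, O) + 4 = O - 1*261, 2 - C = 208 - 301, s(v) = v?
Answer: 32021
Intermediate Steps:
C = 95 (C = 2 - (208 - 301) = 2 - 1*(-93) = 2 + 93 = 95)
K(u, O) = -265 + O (K(u, O) = -4 + (O - 1*261) = -4 + (O - 261) = -4 + (-261 + O) = -265 + O)
a(P) = 117 + (14 + P)*(200 + P) (a(P) = ((14 + P)*(200 + P) + 160) - 43 = (160 + (14 + P)*(200 + P)) - 43 = 117 + (14 + P)*(200 + P))
a(C) + K(67, s(14)) = (2917 + 95**2 + 214*95) + (-265 + 14) = (2917 + 9025 + 20330) - 251 = 32272 - 251 = 32021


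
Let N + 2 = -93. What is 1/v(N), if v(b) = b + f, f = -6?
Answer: -1/101 ≈ -0.0099010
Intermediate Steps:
N = -95 (N = -2 - 93 = -95)
v(b) = -6 + b (v(b) = b - 6 = -6 + b)
1/v(N) = 1/(-6 - 95) = 1/(-101) = -1/101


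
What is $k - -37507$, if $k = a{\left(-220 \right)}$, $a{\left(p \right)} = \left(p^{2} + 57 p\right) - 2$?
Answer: $73365$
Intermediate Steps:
$a{\left(p \right)} = -2 + p^{2} + 57 p$
$k = 35858$ ($k = -2 + \left(-220\right)^{2} + 57 \left(-220\right) = -2 + 48400 - 12540 = 35858$)
$k - -37507 = 35858 - -37507 = 35858 + 37507 = 73365$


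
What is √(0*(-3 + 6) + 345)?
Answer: √345 ≈ 18.574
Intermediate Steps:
√(0*(-3 + 6) + 345) = √(0*3 + 345) = √(0 + 345) = √345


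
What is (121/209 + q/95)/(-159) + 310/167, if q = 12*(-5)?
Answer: 936677/504507 ≈ 1.8566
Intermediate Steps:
q = -60
(121/209 + q/95)/(-159) + 310/167 = (121/209 - 60/95)/(-159) + 310/167 = (121*(1/209) - 60*1/95)*(-1/159) + 310*(1/167) = (11/19 - 12/19)*(-1/159) + 310/167 = -1/19*(-1/159) + 310/167 = 1/3021 + 310/167 = 936677/504507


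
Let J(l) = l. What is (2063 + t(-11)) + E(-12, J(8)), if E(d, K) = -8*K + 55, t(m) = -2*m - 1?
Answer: 2075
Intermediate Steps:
t(m) = -1 - 2*m
E(d, K) = 55 - 8*K
(2063 + t(-11)) + E(-12, J(8)) = (2063 + (-1 - 2*(-11))) + (55 - 8*8) = (2063 + (-1 + 22)) + (55 - 64) = (2063 + 21) - 9 = 2084 - 9 = 2075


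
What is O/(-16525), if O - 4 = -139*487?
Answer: 67689/16525 ≈ 4.0962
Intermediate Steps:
O = -67689 (O = 4 - 139*487 = 4 - 67693 = -67689)
O/(-16525) = -67689/(-16525) = -67689*(-1/16525) = 67689/16525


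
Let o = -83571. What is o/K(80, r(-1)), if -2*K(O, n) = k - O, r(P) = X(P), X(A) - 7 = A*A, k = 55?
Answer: -167142/25 ≈ -6685.7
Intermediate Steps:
X(A) = 7 + A**2 (X(A) = 7 + A*A = 7 + A**2)
r(P) = 7 + P**2
K(O, n) = -55/2 + O/2 (K(O, n) = -(55 - O)/2 = -55/2 + O/2)
o/K(80, r(-1)) = -83571/(-55/2 + (1/2)*80) = -83571/(-55/2 + 40) = -83571/25/2 = -83571*2/25 = -167142/25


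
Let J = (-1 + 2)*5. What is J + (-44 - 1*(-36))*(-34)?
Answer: 277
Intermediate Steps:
J = 5 (J = 1*5 = 5)
J + (-44 - 1*(-36))*(-34) = 5 + (-44 - 1*(-36))*(-34) = 5 + (-44 + 36)*(-34) = 5 - 8*(-34) = 5 + 272 = 277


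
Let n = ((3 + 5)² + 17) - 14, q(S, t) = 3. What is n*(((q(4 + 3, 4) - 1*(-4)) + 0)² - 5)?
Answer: 2948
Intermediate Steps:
n = 67 (n = (8² + 17) - 14 = (64 + 17) - 14 = 81 - 14 = 67)
n*(((q(4 + 3, 4) - 1*(-4)) + 0)² - 5) = 67*(((3 - 1*(-4)) + 0)² - 5) = 67*(((3 + 4) + 0)² - 5) = 67*((7 + 0)² - 5) = 67*(7² - 5) = 67*(49 - 5) = 67*44 = 2948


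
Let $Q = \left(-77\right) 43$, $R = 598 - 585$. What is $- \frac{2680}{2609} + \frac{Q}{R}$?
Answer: $- \frac{8673239}{33917} \approx -255.72$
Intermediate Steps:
$R = 13$ ($R = 598 - 585 = 13$)
$Q = -3311$
$- \frac{2680}{2609} + \frac{Q}{R} = - \frac{2680}{2609} - \frac{3311}{13} = - \frac{8673239}{33917}$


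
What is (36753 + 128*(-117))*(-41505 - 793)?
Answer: -921123546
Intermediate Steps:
(36753 + 128*(-117))*(-41505 - 793) = (36753 - 14976)*(-42298) = 21777*(-42298) = -921123546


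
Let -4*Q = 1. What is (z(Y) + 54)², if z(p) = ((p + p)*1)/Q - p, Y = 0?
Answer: 2916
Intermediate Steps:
Q = -¼ (Q = -¼*1 = -¼ ≈ -0.25000)
z(p) = -9*p (z(p) = ((p + p)*1)/(-¼) - p = ((2*p)*1)*(-4) - p = (2*p)*(-4) - p = -8*p - p = -9*p)
(z(Y) + 54)² = (-9*0 + 54)² = (0 + 54)² = 54² = 2916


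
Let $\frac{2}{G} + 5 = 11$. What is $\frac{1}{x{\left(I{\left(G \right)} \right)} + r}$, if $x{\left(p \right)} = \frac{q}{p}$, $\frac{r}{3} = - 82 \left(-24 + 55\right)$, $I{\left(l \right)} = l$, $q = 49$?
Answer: $- \frac{1}{7479} \approx -0.00013371$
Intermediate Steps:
$G = \frac{1}{3}$ ($G = \frac{2}{-5 + 11} = \frac{2}{6} = 2 \cdot \frac{1}{6} = \frac{1}{3} \approx 0.33333$)
$r = -7626$ ($r = 3 \left(- 82 \left(-24 + 55\right)\right) = 3 \left(\left(-82\right) 31\right) = 3 \left(-2542\right) = -7626$)
$x{\left(p \right)} = \frac{49}{p}$
$\frac{1}{x{\left(I{\left(G \right)} \right)} + r} = \frac{1}{49 \frac{1}{\frac{1}{3}} - 7626} = \frac{1}{49 \cdot 3 - 7626} = \frac{1}{147 - 7626} = \frac{1}{-7479} = - \frac{1}{7479}$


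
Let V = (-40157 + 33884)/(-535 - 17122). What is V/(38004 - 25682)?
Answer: 6273/217569554 ≈ 2.8832e-5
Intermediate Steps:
V = 6273/17657 (V = -6273/(-17657) = -6273*(-1/17657) = 6273/17657 ≈ 0.35527)
V/(38004 - 25682) = 6273/(17657*(38004 - 25682)) = (6273/17657)/12322 = (6273/17657)*(1/12322) = 6273/217569554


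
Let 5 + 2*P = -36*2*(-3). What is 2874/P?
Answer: 5748/211 ≈ 27.242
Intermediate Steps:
P = 211/2 (P = -5/2 + (-36*2*(-3))/2 = -5/2 + (-72*(-3))/2 = -5/2 + (½)*216 = -5/2 + 108 = 211/2 ≈ 105.50)
2874/P = 2874/(211/2) = 2874*(2/211) = 5748/211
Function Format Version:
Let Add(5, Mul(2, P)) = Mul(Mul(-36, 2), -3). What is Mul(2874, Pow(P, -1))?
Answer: Rational(5748, 211) ≈ 27.242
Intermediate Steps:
P = Rational(211, 2) (P = Add(Rational(-5, 2), Mul(Rational(1, 2), Mul(Mul(-36, 2), -3))) = Add(Rational(-5, 2), Mul(Rational(1, 2), Mul(-72, -3))) = Add(Rational(-5, 2), Mul(Rational(1, 2), 216)) = Add(Rational(-5, 2), 108) = Rational(211, 2) ≈ 105.50)
Mul(2874, Pow(P, -1)) = Mul(2874, Pow(Rational(211, 2), -1)) = Mul(2874, Rational(2, 211)) = Rational(5748, 211)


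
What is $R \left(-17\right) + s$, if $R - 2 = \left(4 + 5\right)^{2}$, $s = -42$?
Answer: $-1453$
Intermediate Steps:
$R = 83$ ($R = 2 + \left(4 + 5\right)^{2} = 2 + 9^{2} = 2 + 81 = 83$)
$R \left(-17\right) + s = 83 \left(-17\right) - 42 = -1411 - 42 = -1453$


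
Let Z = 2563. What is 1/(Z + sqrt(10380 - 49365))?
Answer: 2563/6607954 - I*sqrt(38985)/6607954 ≈ 0.00038787 - 2.988e-5*I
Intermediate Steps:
1/(Z + sqrt(10380 - 49365)) = 1/(2563 + sqrt(10380 - 49365)) = 1/(2563 + sqrt(-38985)) = 1/(2563 + I*sqrt(38985))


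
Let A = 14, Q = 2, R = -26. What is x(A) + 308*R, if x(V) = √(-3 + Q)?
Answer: -8008 + I ≈ -8008.0 + 1.0*I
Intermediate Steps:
x(V) = I (x(V) = √(-3 + 2) = √(-1) = I)
x(A) + 308*R = I + 308*(-26) = I - 8008 = -8008 + I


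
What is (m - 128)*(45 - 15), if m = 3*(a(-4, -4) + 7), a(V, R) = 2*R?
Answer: -3930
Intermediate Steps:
m = -3 (m = 3*(2*(-4) + 7) = 3*(-8 + 7) = 3*(-1) = -3)
(m - 128)*(45 - 15) = (-3 - 128)*(45 - 15) = -131*30 = -3930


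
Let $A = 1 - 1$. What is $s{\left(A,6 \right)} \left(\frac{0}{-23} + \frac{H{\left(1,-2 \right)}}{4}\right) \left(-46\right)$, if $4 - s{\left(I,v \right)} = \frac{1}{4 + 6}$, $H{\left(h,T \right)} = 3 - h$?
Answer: $- \frac{897}{10} \approx -89.7$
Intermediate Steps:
$A = 0$
$s{\left(I,v \right)} = \frac{39}{10}$ ($s{\left(I,v \right)} = 4 - \frac{1}{4 + 6} = 4 - \frac{1}{10} = \frac{39}{10}$)
$s{\left(A,6 \right)} \left(\frac{0}{-23} + \frac{H{\left(1,-2 \right)}}{4}\right) \left(-46\right) = \frac{39 \left(\frac{0}{-23} + \frac{3 - 1}{4}\right)}{10} \left(-46\right) = \frac{39 \left(0 \left(- \frac{1}{23}\right) + \left(3 - 1\right) \frac{1}{4}\right)}{10} \left(-46\right) = \frac{39 \left(0 + 2 \cdot \frac{1}{4}\right)}{10} \left(-46\right) = \frac{39 \left(0 + \frac{1}{2}\right)}{10} \left(-46\right) = \frac{39}{10} \cdot \frac{1}{2} \left(-46\right) = \frac{39}{20} \left(-46\right) = - \frac{897}{10}$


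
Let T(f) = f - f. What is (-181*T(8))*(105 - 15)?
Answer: 0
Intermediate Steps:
T(f) = 0
(-181*T(8))*(105 - 15) = (-181*0)*(105 - 15) = 0*90 = 0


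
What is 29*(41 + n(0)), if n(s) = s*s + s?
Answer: 1189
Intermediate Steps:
n(s) = s + s² (n(s) = s² + s = s + s²)
29*(41 + n(0)) = 29*(41 + 0*(1 + 0)) = 29*(41 + 0*1) = 29*(41 + 0) = 29*41 = 1189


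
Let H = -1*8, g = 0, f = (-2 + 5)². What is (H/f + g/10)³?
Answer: -512/729 ≈ -0.70233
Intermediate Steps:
f = 9 (f = 3² = 9)
H = -8
(H/f + g/10)³ = (-8/9 + 0/10)³ = (-8*⅑ + 0*(⅒))³ = (-8/9 + 0)³ = (-8/9)³ = -512/729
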